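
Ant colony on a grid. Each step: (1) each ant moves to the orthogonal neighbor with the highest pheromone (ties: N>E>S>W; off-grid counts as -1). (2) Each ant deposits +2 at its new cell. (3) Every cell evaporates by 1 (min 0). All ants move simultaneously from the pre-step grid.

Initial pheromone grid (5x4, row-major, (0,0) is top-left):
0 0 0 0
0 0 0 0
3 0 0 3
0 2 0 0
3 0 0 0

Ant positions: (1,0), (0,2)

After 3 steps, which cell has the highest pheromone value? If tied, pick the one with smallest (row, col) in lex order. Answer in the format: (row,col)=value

Step 1: ant0:(1,0)->S->(2,0) | ant1:(0,2)->E->(0,3)
  grid max=4 at (2,0)
Step 2: ant0:(2,0)->N->(1,0) | ant1:(0,3)->S->(1,3)
  grid max=3 at (2,0)
Step 3: ant0:(1,0)->S->(2,0) | ant1:(1,3)->S->(2,3)
  grid max=4 at (2,0)
Final grid:
  0 0 0 0
  0 0 0 0
  4 0 0 2
  0 0 0 0
  0 0 0 0
Max pheromone 4 at (2,0)

Answer: (2,0)=4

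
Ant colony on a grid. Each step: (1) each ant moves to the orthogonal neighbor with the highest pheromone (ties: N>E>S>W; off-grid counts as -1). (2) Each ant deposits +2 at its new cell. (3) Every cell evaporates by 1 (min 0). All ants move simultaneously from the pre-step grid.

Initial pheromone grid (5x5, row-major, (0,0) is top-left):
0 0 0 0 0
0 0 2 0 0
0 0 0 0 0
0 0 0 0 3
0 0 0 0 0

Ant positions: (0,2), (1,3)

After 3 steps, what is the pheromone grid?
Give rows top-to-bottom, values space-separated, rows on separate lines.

After step 1: ants at (1,2),(1,2)
  0 0 0 0 0
  0 0 5 0 0
  0 0 0 0 0
  0 0 0 0 2
  0 0 0 0 0
After step 2: ants at (0,2),(0,2)
  0 0 3 0 0
  0 0 4 0 0
  0 0 0 0 0
  0 0 0 0 1
  0 0 0 0 0
After step 3: ants at (1,2),(1,2)
  0 0 2 0 0
  0 0 7 0 0
  0 0 0 0 0
  0 0 0 0 0
  0 0 0 0 0

0 0 2 0 0
0 0 7 0 0
0 0 0 0 0
0 0 0 0 0
0 0 0 0 0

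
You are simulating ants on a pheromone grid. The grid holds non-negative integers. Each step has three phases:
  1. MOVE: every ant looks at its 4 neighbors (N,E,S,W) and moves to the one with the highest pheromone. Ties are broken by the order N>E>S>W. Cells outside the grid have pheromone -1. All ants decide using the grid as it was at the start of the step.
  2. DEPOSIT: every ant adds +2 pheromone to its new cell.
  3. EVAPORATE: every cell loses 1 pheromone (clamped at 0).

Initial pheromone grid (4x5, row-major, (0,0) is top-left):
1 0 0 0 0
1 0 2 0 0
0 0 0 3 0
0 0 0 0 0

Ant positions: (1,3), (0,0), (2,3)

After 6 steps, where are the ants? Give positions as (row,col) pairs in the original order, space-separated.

Step 1: ant0:(1,3)->S->(2,3) | ant1:(0,0)->S->(1,0) | ant2:(2,3)->N->(1,3)
  grid max=4 at (2,3)
Step 2: ant0:(2,3)->N->(1,3) | ant1:(1,0)->N->(0,0) | ant2:(1,3)->S->(2,3)
  grid max=5 at (2,3)
Step 3: ant0:(1,3)->S->(2,3) | ant1:(0,0)->S->(1,0) | ant2:(2,3)->N->(1,3)
  grid max=6 at (2,3)
Step 4: ant0:(2,3)->N->(1,3) | ant1:(1,0)->N->(0,0) | ant2:(1,3)->S->(2,3)
  grid max=7 at (2,3)
Step 5: ant0:(1,3)->S->(2,3) | ant1:(0,0)->S->(1,0) | ant2:(2,3)->N->(1,3)
  grid max=8 at (2,3)
Step 6: ant0:(2,3)->N->(1,3) | ant1:(1,0)->N->(0,0) | ant2:(1,3)->S->(2,3)
  grid max=9 at (2,3)

(1,3) (0,0) (2,3)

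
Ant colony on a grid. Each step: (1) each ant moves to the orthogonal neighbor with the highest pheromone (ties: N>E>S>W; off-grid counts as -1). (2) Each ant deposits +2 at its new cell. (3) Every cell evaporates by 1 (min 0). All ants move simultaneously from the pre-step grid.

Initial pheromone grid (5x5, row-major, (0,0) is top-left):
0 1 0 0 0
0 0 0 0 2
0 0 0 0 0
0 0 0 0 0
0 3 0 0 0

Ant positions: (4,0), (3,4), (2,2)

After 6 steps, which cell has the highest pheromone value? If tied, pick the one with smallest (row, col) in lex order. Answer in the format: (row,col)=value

Step 1: ant0:(4,0)->E->(4,1) | ant1:(3,4)->N->(2,4) | ant2:(2,2)->N->(1,2)
  grid max=4 at (4,1)
Step 2: ant0:(4,1)->N->(3,1) | ant1:(2,4)->N->(1,4) | ant2:(1,2)->N->(0,2)
  grid max=3 at (4,1)
Step 3: ant0:(3,1)->S->(4,1) | ant1:(1,4)->N->(0,4) | ant2:(0,2)->E->(0,3)
  grid max=4 at (4,1)
Step 4: ant0:(4,1)->N->(3,1) | ant1:(0,4)->S->(1,4) | ant2:(0,3)->E->(0,4)
  grid max=3 at (4,1)
Step 5: ant0:(3,1)->S->(4,1) | ant1:(1,4)->N->(0,4) | ant2:(0,4)->S->(1,4)
  grid max=4 at (4,1)
Step 6: ant0:(4,1)->N->(3,1) | ant1:(0,4)->S->(1,4) | ant2:(1,4)->N->(0,4)
  grid max=4 at (0,4)
Final grid:
  0 0 0 0 4
  0 0 0 0 4
  0 0 0 0 0
  0 1 0 0 0
  0 3 0 0 0
Max pheromone 4 at (0,4)

Answer: (0,4)=4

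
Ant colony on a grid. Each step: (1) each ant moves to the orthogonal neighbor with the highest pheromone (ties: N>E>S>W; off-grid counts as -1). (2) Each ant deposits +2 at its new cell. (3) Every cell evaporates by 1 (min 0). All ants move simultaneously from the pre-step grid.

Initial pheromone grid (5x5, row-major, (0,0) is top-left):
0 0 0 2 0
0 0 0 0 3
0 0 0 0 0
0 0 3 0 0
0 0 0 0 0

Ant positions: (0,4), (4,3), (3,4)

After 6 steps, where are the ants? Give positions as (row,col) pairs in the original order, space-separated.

Step 1: ant0:(0,4)->S->(1,4) | ant1:(4,3)->N->(3,3) | ant2:(3,4)->N->(2,4)
  grid max=4 at (1,4)
Step 2: ant0:(1,4)->S->(2,4) | ant1:(3,3)->W->(3,2) | ant2:(2,4)->N->(1,4)
  grid max=5 at (1,4)
Step 3: ant0:(2,4)->N->(1,4) | ant1:(3,2)->N->(2,2) | ant2:(1,4)->S->(2,4)
  grid max=6 at (1,4)
Step 4: ant0:(1,4)->S->(2,4) | ant1:(2,2)->S->(3,2) | ant2:(2,4)->N->(1,4)
  grid max=7 at (1,4)
Step 5: ant0:(2,4)->N->(1,4) | ant1:(3,2)->N->(2,2) | ant2:(1,4)->S->(2,4)
  grid max=8 at (1,4)
Step 6: ant0:(1,4)->S->(2,4) | ant1:(2,2)->S->(3,2) | ant2:(2,4)->N->(1,4)
  grid max=9 at (1,4)

(2,4) (3,2) (1,4)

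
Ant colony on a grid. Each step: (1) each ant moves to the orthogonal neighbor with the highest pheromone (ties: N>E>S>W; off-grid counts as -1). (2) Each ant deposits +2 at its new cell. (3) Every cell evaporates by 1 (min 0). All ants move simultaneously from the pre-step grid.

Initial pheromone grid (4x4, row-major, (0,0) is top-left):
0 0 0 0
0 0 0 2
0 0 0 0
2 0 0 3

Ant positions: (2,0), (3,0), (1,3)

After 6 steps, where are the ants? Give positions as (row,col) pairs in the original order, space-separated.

Step 1: ant0:(2,0)->S->(3,0) | ant1:(3,0)->N->(2,0) | ant2:(1,3)->N->(0,3)
  grid max=3 at (3,0)
Step 2: ant0:(3,0)->N->(2,0) | ant1:(2,0)->S->(3,0) | ant2:(0,3)->S->(1,3)
  grid max=4 at (3,0)
Step 3: ant0:(2,0)->S->(3,0) | ant1:(3,0)->N->(2,0) | ant2:(1,3)->N->(0,3)
  grid max=5 at (3,0)
Step 4: ant0:(3,0)->N->(2,0) | ant1:(2,0)->S->(3,0) | ant2:(0,3)->S->(1,3)
  grid max=6 at (3,0)
Step 5: ant0:(2,0)->S->(3,0) | ant1:(3,0)->N->(2,0) | ant2:(1,3)->N->(0,3)
  grid max=7 at (3,0)
Step 6: ant0:(3,0)->N->(2,0) | ant1:(2,0)->S->(3,0) | ant2:(0,3)->S->(1,3)
  grid max=8 at (3,0)

(2,0) (3,0) (1,3)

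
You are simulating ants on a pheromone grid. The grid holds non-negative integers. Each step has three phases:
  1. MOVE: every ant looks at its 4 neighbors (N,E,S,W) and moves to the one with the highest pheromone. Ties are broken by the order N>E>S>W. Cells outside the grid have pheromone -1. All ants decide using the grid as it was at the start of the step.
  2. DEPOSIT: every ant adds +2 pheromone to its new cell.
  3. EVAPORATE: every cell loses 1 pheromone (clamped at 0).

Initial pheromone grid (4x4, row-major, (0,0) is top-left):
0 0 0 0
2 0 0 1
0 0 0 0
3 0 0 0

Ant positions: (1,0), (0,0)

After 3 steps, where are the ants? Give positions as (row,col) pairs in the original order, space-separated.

Step 1: ant0:(1,0)->N->(0,0) | ant1:(0,0)->S->(1,0)
  grid max=3 at (1,0)
Step 2: ant0:(0,0)->S->(1,0) | ant1:(1,0)->N->(0,0)
  grid max=4 at (1,0)
Step 3: ant0:(1,0)->N->(0,0) | ant1:(0,0)->S->(1,0)
  grid max=5 at (1,0)

(0,0) (1,0)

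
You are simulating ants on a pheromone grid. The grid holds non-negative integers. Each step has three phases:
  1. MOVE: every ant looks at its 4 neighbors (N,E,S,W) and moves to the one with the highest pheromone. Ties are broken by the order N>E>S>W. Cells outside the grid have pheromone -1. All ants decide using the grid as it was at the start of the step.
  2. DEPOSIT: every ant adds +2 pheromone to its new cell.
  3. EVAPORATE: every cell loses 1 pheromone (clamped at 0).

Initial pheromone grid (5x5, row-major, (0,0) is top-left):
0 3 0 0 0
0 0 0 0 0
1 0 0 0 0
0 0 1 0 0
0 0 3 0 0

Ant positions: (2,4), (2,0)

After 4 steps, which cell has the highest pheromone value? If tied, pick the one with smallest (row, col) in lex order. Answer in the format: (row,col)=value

Answer: (0,1)=1

Derivation:
Step 1: ant0:(2,4)->N->(1,4) | ant1:(2,0)->N->(1,0)
  grid max=2 at (0,1)
Step 2: ant0:(1,4)->N->(0,4) | ant1:(1,0)->N->(0,0)
  grid max=1 at (0,0)
Step 3: ant0:(0,4)->S->(1,4) | ant1:(0,0)->E->(0,1)
  grid max=2 at (0,1)
Step 4: ant0:(1,4)->N->(0,4) | ant1:(0,1)->E->(0,2)
  grid max=1 at (0,1)
Final grid:
  0 1 1 0 1
  0 0 0 0 0
  0 0 0 0 0
  0 0 0 0 0
  0 0 0 0 0
Max pheromone 1 at (0,1)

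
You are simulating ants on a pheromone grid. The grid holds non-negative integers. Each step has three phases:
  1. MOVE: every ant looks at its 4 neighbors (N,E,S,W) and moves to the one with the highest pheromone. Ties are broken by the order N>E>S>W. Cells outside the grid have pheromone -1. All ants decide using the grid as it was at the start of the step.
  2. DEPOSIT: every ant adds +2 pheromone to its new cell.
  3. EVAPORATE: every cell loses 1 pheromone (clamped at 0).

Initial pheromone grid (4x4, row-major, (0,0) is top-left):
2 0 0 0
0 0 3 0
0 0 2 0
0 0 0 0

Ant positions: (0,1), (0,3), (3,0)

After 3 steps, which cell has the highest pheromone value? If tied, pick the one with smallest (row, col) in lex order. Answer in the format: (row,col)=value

Answer: (0,0)=5

Derivation:
Step 1: ant0:(0,1)->W->(0,0) | ant1:(0,3)->S->(1,3) | ant2:(3,0)->N->(2,0)
  grid max=3 at (0,0)
Step 2: ant0:(0,0)->E->(0,1) | ant1:(1,3)->W->(1,2) | ant2:(2,0)->N->(1,0)
  grid max=3 at (1,2)
Step 3: ant0:(0,1)->W->(0,0) | ant1:(1,2)->N->(0,2) | ant2:(1,0)->N->(0,0)
  grid max=5 at (0,0)
Final grid:
  5 0 1 0
  0 0 2 0
  0 0 0 0
  0 0 0 0
Max pheromone 5 at (0,0)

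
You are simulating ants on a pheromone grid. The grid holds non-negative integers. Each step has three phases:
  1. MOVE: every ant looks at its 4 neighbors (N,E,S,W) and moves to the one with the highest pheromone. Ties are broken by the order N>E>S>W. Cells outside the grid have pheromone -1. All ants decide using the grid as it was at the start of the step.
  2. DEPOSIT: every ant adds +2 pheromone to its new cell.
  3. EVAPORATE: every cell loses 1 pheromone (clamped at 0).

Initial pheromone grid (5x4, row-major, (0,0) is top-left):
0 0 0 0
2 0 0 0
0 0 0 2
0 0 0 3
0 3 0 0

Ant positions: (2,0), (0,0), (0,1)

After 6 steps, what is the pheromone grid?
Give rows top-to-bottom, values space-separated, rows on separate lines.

After step 1: ants at (1,0),(1,0),(0,2)
  0 0 1 0
  5 0 0 0
  0 0 0 1
  0 0 0 2
  0 2 0 0
After step 2: ants at (0,0),(0,0),(0,3)
  3 0 0 1
  4 0 0 0
  0 0 0 0
  0 0 0 1
  0 1 0 0
After step 3: ants at (1,0),(1,0),(1,3)
  2 0 0 0
  7 0 0 1
  0 0 0 0
  0 0 0 0
  0 0 0 0
After step 4: ants at (0,0),(0,0),(0,3)
  5 0 0 1
  6 0 0 0
  0 0 0 0
  0 0 0 0
  0 0 0 0
After step 5: ants at (1,0),(1,0),(1,3)
  4 0 0 0
  9 0 0 1
  0 0 0 0
  0 0 0 0
  0 0 0 0
After step 6: ants at (0,0),(0,0),(0,3)
  7 0 0 1
  8 0 0 0
  0 0 0 0
  0 0 0 0
  0 0 0 0

7 0 0 1
8 0 0 0
0 0 0 0
0 0 0 0
0 0 0 0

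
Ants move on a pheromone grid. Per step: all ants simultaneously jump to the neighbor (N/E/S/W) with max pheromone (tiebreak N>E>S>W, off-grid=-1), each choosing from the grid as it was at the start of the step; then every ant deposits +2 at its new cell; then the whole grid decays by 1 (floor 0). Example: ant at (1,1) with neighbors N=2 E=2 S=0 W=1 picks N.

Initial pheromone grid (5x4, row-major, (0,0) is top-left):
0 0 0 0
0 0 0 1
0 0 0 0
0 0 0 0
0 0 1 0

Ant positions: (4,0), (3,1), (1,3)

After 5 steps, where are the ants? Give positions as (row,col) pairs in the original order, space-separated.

Step 1: ant0:(4,0)->N->(3,0) | ant1:(3,1)->N->(2,1) | ant2:(1,3)->N->(0,3)
  grid max=1 at (0,3)
Step 2: ant0:(3,0)->N->(2,0) | ant1:(2,1)->N->(1,1) | ant2:(0,3)->S->(1,3)
  grid max=1 at (1,1)
Step 3: ant0:(2,0)->N->(1,0) | ant1:(1,1)->N->(0,1) | ant2:(1,3)->N->(0,3)
  grid max=1 at (0,1)
Step 4: ant0:(1,0)->N->(0,0) | ant1:(0,1)->E->(0,2) | ant2:(0,3)->S->(1,3)
  grid max=1 at (0,0)
Step 5: ant0:(0,0)->E->(0,1) | ant1:(0,2)->E->(0,3) | ant2:(1,3)->N->(0,3)
  grid max=3 at (0,3)

(0,1) (0,3) (0,3)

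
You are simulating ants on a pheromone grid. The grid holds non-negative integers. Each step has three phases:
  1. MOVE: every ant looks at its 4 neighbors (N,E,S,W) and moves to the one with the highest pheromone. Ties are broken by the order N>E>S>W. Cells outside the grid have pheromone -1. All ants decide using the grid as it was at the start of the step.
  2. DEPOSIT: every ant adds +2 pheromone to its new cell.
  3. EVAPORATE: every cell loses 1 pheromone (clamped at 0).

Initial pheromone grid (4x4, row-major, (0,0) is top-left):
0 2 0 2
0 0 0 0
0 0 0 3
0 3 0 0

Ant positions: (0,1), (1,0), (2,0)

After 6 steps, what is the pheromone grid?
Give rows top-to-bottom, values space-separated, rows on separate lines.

After step 1: ants at (0,2),(0,0),(1,0)
  1 1 1 1
  1 0 0 0
  0 0 0 2
  0 2 0 0
After step 2: ants at (0,3),(0,1),(0,0)
  2 2 0 2
  0 0 0 0
  0 0 0 1
  0 1 0 0
After step 3: ants at (1,3),(0,0),(0,1)
  3 3 0 1
  0 0 0 1
  0 0 0 0
  0 0 0 0
After step 4: ants at (0,3),(0,1),(0,0)
  4 4 0 2
  0 0 0 0
  0 0 0 0
  0 0 0 0
After step 5: ants at (1,3),(0,0),(0,1)
  5 5 0 1
  0 0 0 1
  0 0 0 0
  0 0 0 0
After step 6: ants at (0,3),(0,1),(0,0)
  6 6 0 2
  0 0 0 0
  0 0 0 0
  0 0 0 0

6 6 0 2
0 0 0 0
0 0 0 0
0 0 0 0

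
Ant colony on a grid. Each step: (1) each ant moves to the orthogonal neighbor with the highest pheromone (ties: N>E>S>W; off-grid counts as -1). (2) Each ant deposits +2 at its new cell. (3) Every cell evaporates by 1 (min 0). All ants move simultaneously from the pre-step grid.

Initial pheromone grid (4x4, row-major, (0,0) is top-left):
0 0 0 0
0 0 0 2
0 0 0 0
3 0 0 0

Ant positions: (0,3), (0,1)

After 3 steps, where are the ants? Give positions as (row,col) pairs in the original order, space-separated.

Step 1: ant0:(0,3)->S->(1,3) | ant1:(0,1)->E->(0,2)
  grid max=3 at (1,3)
Step 2: ant0:(1,3)->N->(0,3) | ant1:(0,2)->E->(0,3)
  grid max=3 at (0,3)
Step 3: ant0:(0,3)->S->(1,3) | ant1:(0,3)->S->(1,3)
  grid max=5 at (1,3)

(1,3) (1,3)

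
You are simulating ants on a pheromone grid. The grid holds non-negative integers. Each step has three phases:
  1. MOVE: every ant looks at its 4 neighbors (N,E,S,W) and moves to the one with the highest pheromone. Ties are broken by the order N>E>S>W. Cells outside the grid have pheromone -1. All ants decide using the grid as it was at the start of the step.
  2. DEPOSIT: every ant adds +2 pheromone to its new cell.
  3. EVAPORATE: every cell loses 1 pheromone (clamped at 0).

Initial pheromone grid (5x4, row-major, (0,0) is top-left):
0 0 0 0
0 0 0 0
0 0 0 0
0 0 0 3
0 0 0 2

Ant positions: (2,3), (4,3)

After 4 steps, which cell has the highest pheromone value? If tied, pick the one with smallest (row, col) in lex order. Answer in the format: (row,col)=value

Answer: (3,3)=7

Derivation:
Step 1: ant0:(2,3)->S->(3,3) | ant1:(4,3)->N->(3,3)
  grid max=6 at (3,3)
Step 2: ant0:(3,3)->S->(4,3) | ant1:(3,3)->S->(4,3)
  grid max=5 at (3,3)
Step 3: ant0:(4,3)->N->(3,3) | ant1:(4,3)->N->(3,3)
  grid max=8 at (3,3)
Step 4: ant0:(3,3)->S->(4,3) | ant1:(3,3)->S->(4,3)
  grid max=7 at (3,3)
Final grid:
  0 0 0 0
  0 0 0 0
  0 0 0 0
  0 0 0 7
  0 0 0 6
Max pheromone 7 at (3,3)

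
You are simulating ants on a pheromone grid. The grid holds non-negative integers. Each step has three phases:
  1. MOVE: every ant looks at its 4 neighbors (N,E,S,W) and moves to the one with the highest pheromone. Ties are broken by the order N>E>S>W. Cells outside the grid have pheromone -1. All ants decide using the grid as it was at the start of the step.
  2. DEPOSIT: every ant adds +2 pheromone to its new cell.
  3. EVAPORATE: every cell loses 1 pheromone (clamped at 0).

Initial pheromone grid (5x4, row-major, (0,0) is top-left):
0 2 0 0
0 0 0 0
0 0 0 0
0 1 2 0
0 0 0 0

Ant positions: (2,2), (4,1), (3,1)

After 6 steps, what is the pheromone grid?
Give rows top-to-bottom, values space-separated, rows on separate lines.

After step 1: ants at (3,2),(3,1),(3,2)
  0 1 0 0
  0 0 0 0
  0 0 0 0
  0 2 5 0
  0 0 0 0
After step 2: ants at (3,1),(3,2),(3,1)
  0 0 0 0
  0 0 0 0
  0 0 0 0
  0 5 6 0
  0 0 0 0
After step 3: ants at (3,2),(3,1),(3,2)
  0 0 0 0
  0 0 0 0
  0 0 0 0
  0 6 9 0
  0 0 0 0
After step 4: ants at (3,1),(3,2),(3,1)
  0 0 0 0
  0 0 0 0
  0 0 0 0
  0 9 10 0
  0 0 0 0
After step 5: ants at (3,2),(3,1),(3,2)
  0 0 0 0
  0 0 0 0
  0 0 0 0
  0 10 13 0
  0 0 0 0
After step 6: ants at (3,1),(3,2),(3,1)
  0 0 0 0
  0 0 0 0
  0 0 0 0
  0 13 14 0
  0 0 0 0

0 0 0 0
0 0 0 0
0 0 0 0
0 13 14 0
0 0 0 0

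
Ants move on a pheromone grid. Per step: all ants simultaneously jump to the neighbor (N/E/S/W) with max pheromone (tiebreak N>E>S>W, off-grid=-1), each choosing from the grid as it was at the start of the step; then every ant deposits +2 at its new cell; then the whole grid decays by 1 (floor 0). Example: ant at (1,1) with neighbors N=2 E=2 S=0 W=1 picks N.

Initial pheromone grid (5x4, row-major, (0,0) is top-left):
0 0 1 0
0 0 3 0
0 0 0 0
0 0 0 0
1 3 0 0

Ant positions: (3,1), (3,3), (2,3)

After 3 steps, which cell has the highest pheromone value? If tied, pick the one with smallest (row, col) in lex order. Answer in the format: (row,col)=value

Answer: (1,2)=4

Derivation:
Step 1: ant0:(3,1)->S->(4,1) | ant1:(3,3)->N->(2,3) | ant2:(2,3)->N->(1,3)
  grid max=4 at (4,1)
Step 2: ant0:(4,1)->N->(3,1) | ant1:(2,3)->N->(1,3) | ant2:(1,3)->W->(1,2)
  grid max=3 at (1,2)
Step 3: ant0:(3,1)->S->(4,1) | ant1:(1,3)->W->(1,2) | ant2:(1,2)->E->(1,3)
  grid max=4 at (1,2)
Final grid:
  0 0 0 0
  0 0 4 3
  0 0 0 0
  0 0 0 0
  0 4 0 0
Max pheromone 4 at (1,2)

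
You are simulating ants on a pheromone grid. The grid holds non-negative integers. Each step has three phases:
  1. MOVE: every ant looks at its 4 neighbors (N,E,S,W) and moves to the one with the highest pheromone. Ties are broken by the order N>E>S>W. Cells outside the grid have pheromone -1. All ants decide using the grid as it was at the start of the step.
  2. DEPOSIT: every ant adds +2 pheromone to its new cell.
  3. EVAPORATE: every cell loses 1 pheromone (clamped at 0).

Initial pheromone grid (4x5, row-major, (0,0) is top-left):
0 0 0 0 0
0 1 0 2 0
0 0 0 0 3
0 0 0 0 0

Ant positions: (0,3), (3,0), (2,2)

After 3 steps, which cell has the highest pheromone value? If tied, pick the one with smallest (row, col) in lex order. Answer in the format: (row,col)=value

Answer: (1,3)=5

Derivation:
Step 1: ant0:(0,3)->S->(1,3) | ant1:(3,0)->N->(2,0) | ant2:(2,2)->N->(1,2)
  grid max=3 at (1,3)
Step 2: ant0:(1,3)->W->(1,2) | ant1:(2,0)->N->(1,0) | ant2:(1,2)->E->(1,3)
  grid max=4 at (1,3)
Step 3: ant0:(1,2)->E->(1,3) | ant1:(1,0)->N->(0,0) | ant2:(1,3)->W->(1,2)
  grid max=5 at (1,3)
Final grid:
  1 0 0 0 0
  0 0 3 5 0
  0 0 0 0 0
  0 0 0 0 0
Max pheromone 5 at (1,3)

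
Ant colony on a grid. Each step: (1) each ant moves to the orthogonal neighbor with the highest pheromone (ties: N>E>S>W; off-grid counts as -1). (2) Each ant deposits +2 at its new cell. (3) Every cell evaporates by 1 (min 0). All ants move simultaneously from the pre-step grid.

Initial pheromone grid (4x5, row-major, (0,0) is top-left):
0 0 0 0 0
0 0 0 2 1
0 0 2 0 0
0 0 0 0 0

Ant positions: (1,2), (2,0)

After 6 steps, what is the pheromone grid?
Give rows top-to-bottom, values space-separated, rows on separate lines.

After step 1: ants at (1,3),(1,0)
  0 0 0 0 0
  1 0 0 3 0
  0 0 1 0 0
  0 0 0 0 0
After step 2: ants at (0,3),(0,0)
  1 0 0 1 0
  0 0 0 2 0
  0 0 0 0 0
  0 0 0 0 0
After step 3: ants at (1,3),(0,1)
  0 1 0 0 0
  0 0 0 3 0
  0 0 0 0 0
  0 0 0 0 0
After step 4: ants at (0,3),(0,2)
  0 0 1 1 0
  0 0 0 2 0
  0 0 0 0 0
  0 0 0 0 0
After step 5: ants at (1,3),(0,3)
  0 0 0 2 0
  0 0 0 3 0
  0 0 0 0 0
  0 0 0 0 0
After step 6: ants at (0,3),(1,3)
  0 0 0 3 0
  0 0 0 4 0
  0 0 0 0 0
  0 0 0 0 0

0 0 0 3 0
0 0 0 4 0
0 0 0 0 0
0 0 0 0 0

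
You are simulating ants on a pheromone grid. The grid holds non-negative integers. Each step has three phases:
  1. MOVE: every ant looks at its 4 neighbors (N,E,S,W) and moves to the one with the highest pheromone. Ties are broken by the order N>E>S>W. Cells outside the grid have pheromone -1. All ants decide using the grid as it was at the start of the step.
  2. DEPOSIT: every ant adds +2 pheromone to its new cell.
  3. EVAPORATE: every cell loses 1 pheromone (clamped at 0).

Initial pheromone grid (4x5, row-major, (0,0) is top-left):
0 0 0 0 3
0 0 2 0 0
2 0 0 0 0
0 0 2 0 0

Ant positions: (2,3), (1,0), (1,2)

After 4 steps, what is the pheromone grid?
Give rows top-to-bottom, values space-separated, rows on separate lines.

After step 1: ants at (1,3),(2,0),(0,2)
  0 0 1 0 2
  0 0 1 1 0
  3 0 0 0 0
  0 0 1 0 0
After step 2: ants at (1,2),(1,0),(1,2)
  0 0 0 0 1
  1 0 4 0 0
  2 0 0 0 0
  0 0 0 0 0
After step 3: ants at (0,2),(2,0),(0,2)
  0 0 3 0 0
  0 0 3 0 0
  3 0 0 0 0
  0 0 0 0 0
After step 4: ants at (1,2),(1,0),(1,2)
  0 0 2 0 0
  1 0 6 0 0
  2 0 0 0 0
  0 0 0 0 0

0 0 2 0 0
1 0 6 0 0
2 0 0 0 0
0 0 0 0 0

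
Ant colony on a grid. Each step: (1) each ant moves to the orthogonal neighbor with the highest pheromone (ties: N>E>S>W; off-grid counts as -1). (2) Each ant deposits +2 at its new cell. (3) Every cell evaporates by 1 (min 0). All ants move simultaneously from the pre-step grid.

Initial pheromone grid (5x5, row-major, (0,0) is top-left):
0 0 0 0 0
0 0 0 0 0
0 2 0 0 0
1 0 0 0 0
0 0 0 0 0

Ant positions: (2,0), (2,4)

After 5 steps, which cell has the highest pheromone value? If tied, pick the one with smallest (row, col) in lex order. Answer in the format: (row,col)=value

Answer: (2,1)=3

Derivation:
Step 1: ant0:(2,0)->E->(2,1) | ant1:(2,4)->N->(1,4)
  grid max=3 at (2,1)
Step 2: ant0:(2,1)->N->(1,1) | ant1:(1,4)->N->(0,4)
  grid max=2 at (2,1)
Step 3: ant0:(1,1)->S->(2,1) | ant1:(0,4)->S->(1,4)
  grid max=3 at (2,1)
Step 4: ant0:(2,1)->N->(1,1) | ant1:(1,4)->N->(0,4)
  grid max=2 at (2,1)
Step 5: ant0:(1,1)->S->(2,1) | ant1:(0,4)->S->(1,4)
  grid max=3 at (2,1)
Final grid:
  0 0 0 0 0
  0 0 0 0 1
  0 3 0 0 0
  0 0 0 0 0
  0 0 0 0 0
Max pheromone 3 at (2,1)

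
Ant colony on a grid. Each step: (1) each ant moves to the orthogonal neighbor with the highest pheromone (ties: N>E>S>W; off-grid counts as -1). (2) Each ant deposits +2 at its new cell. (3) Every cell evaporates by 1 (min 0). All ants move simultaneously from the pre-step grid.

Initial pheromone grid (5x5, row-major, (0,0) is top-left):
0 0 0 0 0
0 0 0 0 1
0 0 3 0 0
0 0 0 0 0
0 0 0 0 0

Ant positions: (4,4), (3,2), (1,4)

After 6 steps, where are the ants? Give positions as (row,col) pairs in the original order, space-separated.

Step 1: ant0:(4,4)->N->(3,4) | ant1:(3,2)->N->(2,2) | ant2:(1,4)->N->(0,4)
  grid max=4 at (2,2)
Step 2: ant0:(3,4)->N->(2,4) | ant1:(2,2)->N->(1,2) | ant2:(0,4)->S->(1,4)
  grid max=3 at (2,2)
Step 3: ant0:(2,4)->N->(1,4) | ant1:(1,2)->S->(2,2) | ant2:(1,4)->S->(2,4)
  grid max=4 at (2,2)
Step 4: ant0:(1,4)->S->(2,4) | ant1:(2,2)->N->(1,2) | ant2:(2,4)->N->(1,4)
  grid max=3 at (1,4)
Step 5: ant0:(2,4)->N->(1,4) | ant1:(1,2)->S->(2,2) | ant2:(1,4)->S->(2,4)
  grid max=4 at (1,4)
Step 6: ant0:(1,4)->S->(2,4) | ant1:(2,2)->N->(1,2) | ant2:(2,4)->N->(1,4)
  grid max=5 at (1,4)

(2,4) (1,2) (1,4)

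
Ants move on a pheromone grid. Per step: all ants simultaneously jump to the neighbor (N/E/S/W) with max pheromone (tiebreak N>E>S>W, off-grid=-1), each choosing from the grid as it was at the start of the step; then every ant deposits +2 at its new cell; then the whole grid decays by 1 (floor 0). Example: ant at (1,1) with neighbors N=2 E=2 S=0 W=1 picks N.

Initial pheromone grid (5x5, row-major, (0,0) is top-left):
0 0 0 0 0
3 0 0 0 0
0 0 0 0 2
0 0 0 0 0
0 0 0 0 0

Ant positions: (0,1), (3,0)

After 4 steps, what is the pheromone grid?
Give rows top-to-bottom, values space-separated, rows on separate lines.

After step 1: ants at (0,2),(2,0)
  0 0 1 0 0
  2 0 0 0 0
  1 0 0 0 1
  0 0 0 0 0
  0 0 0 0 0
After step 2: ants at (0,3),(1,0)
  0 0 0 1 0
  3 0 0 0 0
  0 0 0 0 0
  0 0 0 0 0
  0 0 0 0 0
After step 3: ants at (0,4),(0,0)
  1 0 0 0 1
  2 0 0 0 0
  0 0 0 0 0
  0 0 0 0 0
  0 0 0 0 0
After step 4: ants at (1,4),(1,0)
  0 0 0 0 0
  3 0 0 0 1
  0 0 0 0 0
  0 0 0 0 0
  0 0 0 0 0

0 0 0 0 0
3 0 0 0 1
0 0 0 0 0
0 0 0 0 0
0 0 0 0 0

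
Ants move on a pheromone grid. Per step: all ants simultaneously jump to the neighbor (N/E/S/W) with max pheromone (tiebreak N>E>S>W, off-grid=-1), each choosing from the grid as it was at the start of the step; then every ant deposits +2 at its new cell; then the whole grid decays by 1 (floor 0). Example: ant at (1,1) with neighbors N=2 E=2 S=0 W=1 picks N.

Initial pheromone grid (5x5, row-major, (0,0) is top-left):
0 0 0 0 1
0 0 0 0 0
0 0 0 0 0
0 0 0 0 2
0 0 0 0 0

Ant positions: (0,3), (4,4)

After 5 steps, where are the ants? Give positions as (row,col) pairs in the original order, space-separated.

Step 1: ant0:(0,3)->E->(0,4) | ant1:(4,4)->N->(3,4)
  grid max=3 at (3,4)
Step 2: ant0:(0,4)->S->(1,4) | ant1:(3,4)->N->(2,4)
  grid max=2 at (3,4)
Step 3: ant0:(1,4)->N->(0,4) | ant1:(2,4)->S->(3,4)
  grid max=3 at (3,4)
Step 4: ant0:(0,4)->S->(1,4) | ant1:(3,4)->N->(2,4)
  grid max=2 at (3,4)
Step 5: ant0:(1,4)->N->(0,4) | ant1:(2,4)->S->(3,4)
  grid max=3 at (3,4)

(0,4) (3,4)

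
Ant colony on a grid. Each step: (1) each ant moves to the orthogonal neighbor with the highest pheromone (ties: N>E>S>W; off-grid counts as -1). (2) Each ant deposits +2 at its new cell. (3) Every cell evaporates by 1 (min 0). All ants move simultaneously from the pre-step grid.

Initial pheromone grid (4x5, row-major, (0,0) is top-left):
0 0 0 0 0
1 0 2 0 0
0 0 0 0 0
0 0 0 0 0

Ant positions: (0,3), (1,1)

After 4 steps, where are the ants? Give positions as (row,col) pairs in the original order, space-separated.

Step 1: ant0:(0,3)->E->(0,4) | ant1:(1,1)->E->(1,2)
  grid max=3 at (1,2)
Step 2: ant0:(0,4)->S->(1,4) | ant1:(1,2)->N->(0,2)
  grid max=2 at (1,2)
Step 3: ant0:(1,4)->N->(0,4) | ant1:(0,2)->S->(1,2)
  grid max=3 at (1,2)
Step 4: ant0:(0,4)->S->(1,4) | ant1:(1,2)->N->(0,2)
  grid max=2 at (1,2)

(1,4) (0,2)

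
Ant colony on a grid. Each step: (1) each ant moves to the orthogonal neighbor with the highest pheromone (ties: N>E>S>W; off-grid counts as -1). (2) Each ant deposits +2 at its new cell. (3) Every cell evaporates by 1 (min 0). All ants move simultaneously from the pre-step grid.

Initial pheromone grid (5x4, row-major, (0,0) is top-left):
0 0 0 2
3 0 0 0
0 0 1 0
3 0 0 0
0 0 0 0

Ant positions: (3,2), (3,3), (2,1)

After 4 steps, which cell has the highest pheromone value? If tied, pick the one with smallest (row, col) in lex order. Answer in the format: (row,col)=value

Step 1: ant0:(3,2)->N->(2,2) | ant1:(3,3)->N->(2,3) | ant2:(2,1)->E->(2,2)
  grid max=4 at (2,2)
Step 2: ant0:(2,2)->E->(2,3) | ant1:(2,3)->W->(2,2) | ant2:(2,2)->E->(2,3)
  grid max=5 at (2,2)
Step 3: ant0:(2,3)->W->(2,2) | ant1:(2,2)->E->(2,3) | ant2:(2,3)->W->(2,2)
  grid max=8 at (2,2)
Step 4: ant0:(2,2)->E->(2,3) | ant1:(2,3)->W->(2,2) | ant2:(2,2)->E->(2,3)
  grid max=9 at (2,2)
Final grid:
  0 0 0 0
  0 0 0 0
  0 0 9 8
  0 0 0 0
  0 0 0 0
Max pheromone 9 at (2,2)

Answer: (2,2)=9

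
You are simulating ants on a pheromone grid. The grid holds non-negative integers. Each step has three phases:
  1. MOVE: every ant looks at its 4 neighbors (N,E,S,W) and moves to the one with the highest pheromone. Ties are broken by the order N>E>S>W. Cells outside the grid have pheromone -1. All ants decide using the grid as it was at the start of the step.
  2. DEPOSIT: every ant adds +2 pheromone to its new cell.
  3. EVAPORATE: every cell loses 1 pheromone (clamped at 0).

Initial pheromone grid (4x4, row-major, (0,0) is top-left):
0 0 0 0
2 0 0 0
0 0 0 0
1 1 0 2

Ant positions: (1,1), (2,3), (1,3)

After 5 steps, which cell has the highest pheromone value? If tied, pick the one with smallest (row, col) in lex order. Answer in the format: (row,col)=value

Step 1: ant0:(1,1)->W->(1,0) | ant1:(2,3)->S->(3,3) | ant2:(1,3)->N->(0,3)
  grid max=3 at (1,0)
Step 2: ant0:(1,0)->N->(0,0) | ant1:(3,3)->N->(2,3) | ant2:(0,3)->S->(1,3)
  grid max=2 at (1,0)
Step 3: ant0:(0,0)->S->(1,0) | ant1:(2,3)->S->(3,3) | ant2:(1,3)->S->(2,3)
  grid max=3 at (1,0)
Step 4: ant0:(1,0)->N->(0,0) | ant1:(3,3)->N->(2,3) | ant2:(2,3)->S->(3,3)
  grid max=4 at (3,3)
Step 5: ant0:(0,0)->S->(1,0) | ant1:(2,3)->S->(3,3) | ant2:(3,3)->N->(2,3)
  grid max=5 at (3,3)
Final grid:
  0 0 0 0
  3 0 0 0
  0 0 0 4
  0 0 0 5
Max pheromone 5 at (3,3)

Answer: (3,3)=5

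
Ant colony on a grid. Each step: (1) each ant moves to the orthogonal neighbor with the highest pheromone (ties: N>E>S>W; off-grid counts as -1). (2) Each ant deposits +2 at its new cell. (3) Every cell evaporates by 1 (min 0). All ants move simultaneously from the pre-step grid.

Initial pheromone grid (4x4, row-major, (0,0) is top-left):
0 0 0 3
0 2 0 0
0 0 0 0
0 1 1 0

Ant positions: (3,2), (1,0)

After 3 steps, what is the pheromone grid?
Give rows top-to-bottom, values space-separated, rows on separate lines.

After step 1: ants at (3,1),(1,1)
  0 0 0 2
  0 3 0 0
  0 0 0 0
  0 2 0 0
After step 2: ants at (2,1),(0,1)
  0 1 0 1
  0 2 0 0
  0 1 0 0
  0 1 0 0
After step 3: ants at (1,1),(1,1)
  0 0 0 0
  0 5 0 0
  0 0 0 0
  0 0 0 0

0 0 0 0
0 5 0 0
0 0 0 0
0 0 0 0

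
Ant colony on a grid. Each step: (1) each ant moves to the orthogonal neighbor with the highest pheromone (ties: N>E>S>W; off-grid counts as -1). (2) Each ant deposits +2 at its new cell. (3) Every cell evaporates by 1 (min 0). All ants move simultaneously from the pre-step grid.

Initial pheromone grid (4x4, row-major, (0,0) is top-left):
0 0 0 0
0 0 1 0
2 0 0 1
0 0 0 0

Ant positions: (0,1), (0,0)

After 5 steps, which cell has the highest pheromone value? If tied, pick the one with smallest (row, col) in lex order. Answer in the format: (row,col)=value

Step 1: ant0:(0,1)->E->(0,2) | ant1:(0,0)->E->(0,1)
  grid max=1 at (0,1)
Step 2: ant0:(0,2)->W->(0,1) | ant1:(0,1)->E->(0,2)
  grid max=2 at (0,1)
Step 3: ant0:(0,1)->E->(0,2) | ant1:(0,2)->W->(0,1)
  grid max=3 at (0,1)
Step 4: ant0:(0,2)->W->(0,1) | ant1:(0,1)->E->(0,2)
  grid max=4 at (0,1)
Step 5: ant0:(0,1)->E->(0,2) | ant1:(0,2)->W->(0,1)
  grid max=5 at (0,1)
Final grid:
  0 5 5 0
  0 0 0 0
  0 0 0 0
  0 0 0 0
Max pheromone 5 at (0,1)

Answer: (0,1)=5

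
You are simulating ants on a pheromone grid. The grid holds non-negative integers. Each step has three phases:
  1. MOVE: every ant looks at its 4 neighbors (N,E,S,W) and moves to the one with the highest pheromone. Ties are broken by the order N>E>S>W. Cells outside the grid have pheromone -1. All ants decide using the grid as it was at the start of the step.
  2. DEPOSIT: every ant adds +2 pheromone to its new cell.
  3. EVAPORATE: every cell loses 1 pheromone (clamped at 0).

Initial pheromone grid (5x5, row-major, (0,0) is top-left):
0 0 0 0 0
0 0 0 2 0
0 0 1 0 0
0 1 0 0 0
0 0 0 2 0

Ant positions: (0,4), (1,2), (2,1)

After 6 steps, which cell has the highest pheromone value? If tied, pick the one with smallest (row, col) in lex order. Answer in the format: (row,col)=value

Step 1: ant0:(0,4)->S->(1,4) | ant1:(1,2)->E->(1,3) | ant2:(2,1)->E->(2,2)
  grid max=3 at (1,3)
Step 2: ant0:(1,4)->W->(1,3) | ant1:(1,3)->E->(1,4) | ant2:(2,2)->N->(1,2)
  grid max=4 at (1,3)
Step 3: ant0:(1,3)->E->(1,4) | ant1:(1,4)->W->(1,3) | ant2:(1,2)->E->(1,3)
  grid max=7 at (1,3)
Step 4: ant0:(1,4)->W->(1,3) | ant1:(1,3)->E->(1,4) | ant2:(1,3)->E->(1,4)
  grid max=8 at (1,3)
Step 5: ant0:(1,3)->E->(1,4) | ant1:(1,4)->W->(1,3) | ant2:(1,4)->W->(1,3)
  grid max=11 at (1,3)
Step 6: ant0:(1,4)->W->(1,3) | ant1:(1,3)->E->(1,4) | ant2:(1,3)->E->(1,4)
  grid max=12 at (1,3)
Final grid:
  0 0 0 0 0
  0 0 0 12 10
  0 0 0 0 0
  0 0 0 0 0
  0 0 0 0 0
Max pheromone 12 at (1,3)

Answer: (1,3)=12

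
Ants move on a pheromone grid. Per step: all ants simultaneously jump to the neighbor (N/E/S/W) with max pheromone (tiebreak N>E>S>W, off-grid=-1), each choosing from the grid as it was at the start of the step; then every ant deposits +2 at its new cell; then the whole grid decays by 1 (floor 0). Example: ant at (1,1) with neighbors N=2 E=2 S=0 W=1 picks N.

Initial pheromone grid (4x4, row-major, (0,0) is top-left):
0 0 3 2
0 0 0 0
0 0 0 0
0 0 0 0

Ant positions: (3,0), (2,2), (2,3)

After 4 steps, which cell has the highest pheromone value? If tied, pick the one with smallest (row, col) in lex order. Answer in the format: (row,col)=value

Step 1: ant0:(3,0)->N->(2,0) | ant1:(2,2)->N->(1,2) | ant2:(2,3)->N->(1,3)
  grid max=2 at (0,2)
Step 2: ant0:(2,0)->N->(1,0) | ant1:(1,2)->N->(0,2) | ant2:(1,3)->N->(0,3)
  grid max=3 at (0,2)
Step 3: ant0:(1,0)->N->(0,0) | ant1:(0,2)->E->(0,3) | ant2:(0,3)->W->(0,2)
  grid max=4 at (0,2)
Step 4: ant0:(0,0)->E->(0,1) | ant1:(0,3)->W->(0,2) | ant2:(0,2)->E->(0,3)
  grid max=5 at (0,2)
Final grid:
  0 1 5 4
  0 0 0 0
  0 0 0 0
  0 0 0 0
Max pheromone 5 at (0,2)

Answer: (0,2)=5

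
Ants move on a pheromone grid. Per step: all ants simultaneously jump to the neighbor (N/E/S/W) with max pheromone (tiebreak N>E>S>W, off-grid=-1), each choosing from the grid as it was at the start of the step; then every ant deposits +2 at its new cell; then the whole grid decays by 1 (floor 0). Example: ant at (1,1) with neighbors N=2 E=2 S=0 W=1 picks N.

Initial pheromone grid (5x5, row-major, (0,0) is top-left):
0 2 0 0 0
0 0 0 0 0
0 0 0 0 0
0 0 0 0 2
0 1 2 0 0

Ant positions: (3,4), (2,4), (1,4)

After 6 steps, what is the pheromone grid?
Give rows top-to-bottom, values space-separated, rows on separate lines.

After step 1: ants at (2,4),(3,4),(0,4)
  0 1 0 0 1
  0 0 0 0 0
  0 0 0 0 1
  0 0 0 0 3
  0 0 1 0 0
After step 2: ants at (3,4),(2,4),(1,4)
  0 0 0 0 0
  0 0 0 0 1
  0 0 0 0 2
  0 0 0 0 4
  0 0 0 0 0
After step 3: ants at (2,4),(3,4),(2,4)
  0 0 0 0 0
  0 0 0 0 0
  0 0 0 0 5
  0 0 0 0 5
  0 0 0 0 0
After step 4: ants at (3,4),(2,4),(3,4)
  0 0 0 0 0
  0 0 0 0 0
  0 0 0 0 6
  0 0 0 0 8
  0 0 0 0 0
After step 5: ants at (2,4),(3,4),(2,4)
  0 0 0 0 0
  0 0 0 0 0
  0 0 0 0 9
  0 0 0 0 9
  0 0 0 0 0
After step 6: ants at (3,4),(2,4),(3,4)
  0 0 0 0 0
  0 0 0 0 0
  0 0 0 0 10
  0 0 0 0 12
  0 0 0 0 0

0 0 0 0 0
0 0 0 0 0
0 0 0 0 10
0 0 0 0 12
0 0 0 0 0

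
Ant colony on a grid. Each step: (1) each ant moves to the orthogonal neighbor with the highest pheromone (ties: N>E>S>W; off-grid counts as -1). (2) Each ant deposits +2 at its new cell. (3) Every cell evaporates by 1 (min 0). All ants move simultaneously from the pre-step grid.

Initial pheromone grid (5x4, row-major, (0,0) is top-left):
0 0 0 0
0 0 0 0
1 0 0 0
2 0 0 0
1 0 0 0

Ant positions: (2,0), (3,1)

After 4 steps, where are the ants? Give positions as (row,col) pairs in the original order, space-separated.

Step 1: ant0:(2,0)->S->(3,0) | ant1:(3,1)->W->(3,0)
  grid max=5 at (3,0)
Step 2: ant0:(3,0)->N->(2,0) | ant1:(3,0)->N->(2,0)
  grid max=4 at (3,0)
Step 3: ant0:(2,0)->S->(3,0) | ant1:(2,0)->S->(3,0)
  grid max=7 at (3,0)
Step 4: ant0:(3,0)->N->(2,0) | ant1:(3,0)->N->(2,0)
  grid max=6 at (3,0)

(2,0) (2,0)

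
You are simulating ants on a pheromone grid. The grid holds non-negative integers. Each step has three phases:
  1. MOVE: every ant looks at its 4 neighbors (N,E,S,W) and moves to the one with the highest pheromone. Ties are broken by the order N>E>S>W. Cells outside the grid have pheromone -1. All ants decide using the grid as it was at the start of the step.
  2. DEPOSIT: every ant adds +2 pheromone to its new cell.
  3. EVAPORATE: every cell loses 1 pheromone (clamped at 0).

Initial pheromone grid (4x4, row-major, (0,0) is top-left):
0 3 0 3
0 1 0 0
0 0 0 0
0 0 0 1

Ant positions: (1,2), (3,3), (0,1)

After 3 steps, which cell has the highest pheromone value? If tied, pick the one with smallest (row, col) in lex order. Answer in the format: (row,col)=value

Step 1: ant0:(1,2)->W->(1,1) | ant1:(3,3)->N->(2,3) | ant2:(0,1)->S->(1,1)
  grid max=4 at (1,1)
Step 2: ant0:(1,1)->N->(0,1) | ant1:(2,3)->N->(1,3) | ant2:(1,1)->N->(0,1)
  grid max=5 at (0,1)
Step 3: ant0:(0,1)->S->(1,1) | ant1:(1,3)->N->(0,3) | ant2:(0,1)->S->(1,1)
  grid max=6 at (1,1)
Final grid:
  0 4 0 2
  0 6 0 0
  0 0 0 0
  0 0 0 0
Max pheromone 6 at (1,1)

Answer: (1,1)=6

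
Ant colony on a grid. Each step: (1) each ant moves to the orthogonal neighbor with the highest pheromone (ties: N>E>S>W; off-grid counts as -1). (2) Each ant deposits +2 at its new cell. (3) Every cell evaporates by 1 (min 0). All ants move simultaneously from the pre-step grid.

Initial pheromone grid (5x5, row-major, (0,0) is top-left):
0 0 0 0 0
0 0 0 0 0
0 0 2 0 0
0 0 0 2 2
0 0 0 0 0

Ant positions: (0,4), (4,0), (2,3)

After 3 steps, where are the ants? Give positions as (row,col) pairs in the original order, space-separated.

Step 1: ant0:(0,4)->S->(1,4) | ant1:(4,0)->N->(3,0) | ant2:(2,3)->S->(3,3)
  grid max=3 at (3,3)
Step 2: ant0:(1,4)->N->(0,4) | ant1:(3,0)->N->(2,0) | ant2:(3,3)->E->(3,4)
  grid max=2 at (3,3)
Step 3: ant0:(0,4)->S->(1,4) | ant1:(2,0)->N->(1,0) | ant2:(3,4)->W->(3,3)
  grid max=3 at (3,3)

(1,4) (1,0) (3,3)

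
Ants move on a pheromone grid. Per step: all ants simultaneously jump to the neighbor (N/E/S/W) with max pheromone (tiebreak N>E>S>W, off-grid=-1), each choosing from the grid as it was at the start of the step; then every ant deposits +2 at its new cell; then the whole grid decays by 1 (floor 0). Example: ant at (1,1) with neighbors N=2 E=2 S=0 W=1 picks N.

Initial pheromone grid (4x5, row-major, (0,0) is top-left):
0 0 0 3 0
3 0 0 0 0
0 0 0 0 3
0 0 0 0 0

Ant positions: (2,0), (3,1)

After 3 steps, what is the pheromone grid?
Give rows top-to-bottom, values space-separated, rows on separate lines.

After step 1: ants at (1,0),(2,1)
  0 0 0 2 0
  4 0 0 0 0
  0 1 0 0 2
  0 0 0 0 0
After step 2: ants at (0,0),(1,1)
  1 0 0 1 0
  3 1 0 0 0
  0 0 0 0 1
  0 0 0 0 0
After step 3: ants at (1,0),(1,0)
  0 0 0 0 0
  6 0 0 0 0
  0 0 0 0 0
  0 0 0 0 0

0 0 0 0 0
6 0 0 0 0
0 0 0 0 0
0 0 0 0 0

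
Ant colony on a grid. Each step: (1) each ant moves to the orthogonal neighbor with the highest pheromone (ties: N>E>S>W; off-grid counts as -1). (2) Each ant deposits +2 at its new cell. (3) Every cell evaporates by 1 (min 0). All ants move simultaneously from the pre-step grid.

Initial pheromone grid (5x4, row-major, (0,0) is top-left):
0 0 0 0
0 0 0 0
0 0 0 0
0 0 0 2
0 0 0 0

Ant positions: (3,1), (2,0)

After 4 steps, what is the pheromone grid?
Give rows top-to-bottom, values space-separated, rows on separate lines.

After step 1: ants at (2,1),(1,0)
  0 0 0 0
  1 0 0 0
  0 1 0 0
  0 0 0 1
  0 0 0 0
After step 2: ants at (1,1),(0,0)
  1 0 0 0
  0 1 0 0
  0 0 0 0
  0 0 0 0
  0 0 0 0
After step 3: ants at (0,1),(0,1)
  0 3 0 0
  0 0 0 0
  0 0 0 0
  0 0 0 0
  0 0 0 0
After step 4: ants at (0,2),(0,2)
  0 2 3 0
  0 0 0 0
  0 0 0 0
  0 0 0 0
  0 0 0 0

0 2 3 0
0 0 0 0
0 0 0 0
0 0 0 0
0 0 0 0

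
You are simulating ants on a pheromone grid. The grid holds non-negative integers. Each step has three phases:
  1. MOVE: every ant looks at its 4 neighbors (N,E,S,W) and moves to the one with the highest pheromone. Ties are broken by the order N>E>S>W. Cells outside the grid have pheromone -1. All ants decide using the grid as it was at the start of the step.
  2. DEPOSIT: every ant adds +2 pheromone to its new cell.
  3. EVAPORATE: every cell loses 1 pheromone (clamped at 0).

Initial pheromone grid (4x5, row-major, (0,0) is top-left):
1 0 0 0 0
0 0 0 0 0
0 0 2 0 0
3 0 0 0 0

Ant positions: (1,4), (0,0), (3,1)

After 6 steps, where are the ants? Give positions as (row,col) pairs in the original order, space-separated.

Step 1: ant0:(1,4)->N->(0,4) | ant1:(0,0)->E->(0,1) | ant2:(3,1)->W->(3,0)
  grid max=4 at (3,0)
Step 2: ant0:(0,4)->S->(1,4) | ant1:(0,1)->E->(0,2) | ant2:(3,0)->N->(2,0)
  grid max=3 at (3,0)
Step 3: ant0:(1,4)->N->(0,4) | ant1:(0,2)->E->(0,3) | ant2:(2,0)->S->(3,0)
  grid max=4 at (3,0)
Step 4: ant0:(0,4)->W->(0,3) | ant1:(0,3)->E->(0,4) | ant2:(3,0)->N->(2,0)
  grid max=3 at (3,0)
Step 5: ant0:(0,3)->E->(0,4) | ant1:(0,4)->W->(0,3) | ant2:(2,0)->S->(3,0)
  grid max=4 at (3,0)
Step 6: ant0:(0,4)->W->(0,3) | ant1:(0,3)->E->(0,4) | ant2:(3,0)->N->(2,0)
  grid max=4 at (0,3)

(0,3) (0,4) (2,0)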